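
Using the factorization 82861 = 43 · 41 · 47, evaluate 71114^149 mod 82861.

Mod 43: 71114 ≡ 35; by Fermat, exponent reduces to 149 mod 42 = 23; 35^23 ≡ 21 (mod 43).
Mod 41: 71114 ≡ 20; by Fermat, exponent reduces to 149 mod 40 = 29; 20^29 ≡ 2 (mod 41).
Mod 47: 71114 ≡ 3; by Fermat, exponent reduces to 149 mod 46 = 11; 3^11 ≡ 4 (mod 47).
Combine by CRT: x ≡ 21 (mod 43), x ≡ 2 (mod 41), x ≡ 4 (mod 47) ⇒ x ≡ 12835 (mod 82861).

12835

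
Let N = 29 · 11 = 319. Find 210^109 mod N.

Mod 29: 210 ≡ 7; by Fermat, exponent reduces to 109 mod 28 = 25; 7^25 ≡ 23 (mod 29).
Mod 11: 210 ≡ 1; by Fermat, exponent reduces to 109 mod 10 = 9; 1^9 ≡ 1 (mod 11).
Combine by CRT: x ≡ 23 (mod 29), x ≡ 1 (mod 11) ⇒ x ≡ 23 (mod 319).

23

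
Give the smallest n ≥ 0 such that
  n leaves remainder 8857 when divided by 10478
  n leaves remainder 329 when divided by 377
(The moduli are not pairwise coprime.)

gcd(10478, 377) = 13 and 13 | (329 − 8857), so the pair is consistent; merging gives n ≡ 40291 (mod 303862), where 303862 = lcm(10478, 377).
The solution is unique modulo lcm(10478, 377) = 303862.

40291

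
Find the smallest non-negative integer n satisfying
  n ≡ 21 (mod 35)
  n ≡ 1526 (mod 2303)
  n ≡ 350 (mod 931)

gcd(35, 2303) = 7 and 7 | (1526 − 21), so the pair is consistent; merging gives n ≡ 1526 (mod 11515), where 11515 = lcm(35, 2303).
gcd(11515, 931) = 49 and 49 | (350 − 1526), so the pair is consistent; merging gives n ≡ 24556 (mod 218785), where 218785 = lcm(11515, 931).
The solution is unique modulo lcm(35, 2303, 931) = 218785.

24556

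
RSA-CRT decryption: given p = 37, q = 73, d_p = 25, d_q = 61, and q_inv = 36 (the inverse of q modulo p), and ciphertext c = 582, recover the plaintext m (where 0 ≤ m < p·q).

2062

m₁ = c^(d_p) mod p: c ≡ 27 (mod 37), and 27^25 mod 37 = 27.
m₂ = c^(d_q) mod q: c ≡ 71 (mod 73), and 71^61 mod 73 = 18.
h = q_inv·(m₁ − m₂) mod p = 36·(27 − 18) mod 37 = 28.
m = m₂ + h·q = 18 + 28·73 = 2062.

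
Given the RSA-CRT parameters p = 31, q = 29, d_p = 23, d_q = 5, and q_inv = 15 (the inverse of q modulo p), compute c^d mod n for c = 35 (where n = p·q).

m₁ = c^(d_p) mod p: c ≡ 4 (mod 31), and 4^23 mod 31 = 2.
m₂ = c^(d_q) mod q: c ≡ 6 (mod 29), and 6^5 mod 29 = 4.
h = q_inv·(m₁ − m₂) mod p = 15·(2 − 4) mod 31 = 1.
m = m₂ + h·q = 4 + 1·29 = 33.

33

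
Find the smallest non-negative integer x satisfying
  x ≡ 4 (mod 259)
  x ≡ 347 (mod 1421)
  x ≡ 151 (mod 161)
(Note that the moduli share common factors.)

Combine the congruences pairwise.
gcd(259, 1421) = 7 and 7 | (347 − 4), so the pair is consistent; merging gives x ≡ 34451 (mod 52577), where 52577 = lcm(259, 1421).
gcd(52577, 161) = 7 and 7 | (151 − 34451), so the pair is consistent; merging gives x ≡ 402490 (mod 1209271), where 1209271 = lcm(52577, 161).
The solution is unique modulo lcm(259, 1421, 161) = 1209271.

402490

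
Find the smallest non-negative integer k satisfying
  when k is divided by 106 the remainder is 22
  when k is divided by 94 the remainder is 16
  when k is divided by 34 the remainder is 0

gcd(106, 94) = 2 and 2 | (16 − 22), so the pair is consistent; merging gives k ≡ 2460 (mod 4982), where 4982 = lcm(106, 94).
gcd(4982, 34) = 2 and 2 | (0 − 2460), so the pair is consistent; merging gives k ≡ 27370 (mod 84694), where 84694 = lcm(4982, 34).
The solution is unique modulo lcm(106, 94, 34) = 84694.

27370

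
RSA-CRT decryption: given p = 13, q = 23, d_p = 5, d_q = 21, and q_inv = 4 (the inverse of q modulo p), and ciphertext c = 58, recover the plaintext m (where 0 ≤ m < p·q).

m₁ = c^(d_p) mod p: c ≡ 6 (mod 13), and 6^5 mod 13 = 2.
m₂ = c^(d_q) mod q: c ≡ 12 (mod 23), and 12^21 mod 23 = 2.
h = q_inv·(m₁ − m₂) mod p = 4·(2 − 2) mod 13 = 0.
m = m₂ + h·q = 2 + 0·23 = 2.

2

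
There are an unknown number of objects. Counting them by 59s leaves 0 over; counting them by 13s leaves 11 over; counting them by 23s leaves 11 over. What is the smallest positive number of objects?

3599

The moduli are pairwise coprime; M = 59·13·23 = 17641.
M/59 = 299; 299 ≡ 4 (mod 59); 4·15 ≡ 1, so inverse 15.
M/13 = 1357; 1357 ≡ 5 (mod 13); 5·8 ≡ 1, so inverse 8.
M/23 = 767; 767 ≡ 8 (mod 23); 8·3 ≡ 1, so inverse 3.
N ≡ 0·299·15 + 11·1357·8 + 11·767·3 = 144727.
144727 mod 17641 = 3599.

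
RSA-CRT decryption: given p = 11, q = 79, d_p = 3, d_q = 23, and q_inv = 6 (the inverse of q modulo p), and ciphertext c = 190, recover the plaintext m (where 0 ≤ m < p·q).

m₁ = c^(d_p) mod p: c ≡ 3 (mod 11), and 3^3 mod 11 = 5.
m₂ = c^(d_q) mod q: c ≡ 32 (mod 79), and 32^23 mod 79 = 20.
h = q_inv·(m₁ − m₂) mod p = 6·(5 − 20) mod 11 = 9.
m = m₂ + h·q = 20 + 9·79 = 731.

731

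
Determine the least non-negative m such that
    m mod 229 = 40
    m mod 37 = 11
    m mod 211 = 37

249650

The moduli are pairwise coprime; N = 229·37·211 = 1787803.
N/229 = 7807; 7807 ≡ 21 (mod 229); 21·120 ≡ 1, so inverse 120.
N/37 = 48319; 48319 ≡ 34 (mod 37); 34·12 ≡ 1, so inverse 12.
N/211 = 8473; 8473 ≡ 33 (mod 211); 33·32 ≡ 1, so inverse 32.
m ≡ 40·7807·120 + 11·48319·12 + 37·8473·32 = 53883740.
53883740 mod 1787803 = 249650.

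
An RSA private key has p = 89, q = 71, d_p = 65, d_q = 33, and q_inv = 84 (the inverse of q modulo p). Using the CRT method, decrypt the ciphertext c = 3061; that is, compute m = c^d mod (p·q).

507

m₁ = c^(d_p) mod p: c ≡ 35 (mod 89), and 35^65 mod 89 = 62.
m₂ = c^(d_q) mod q: c ≡ 8 (mod 71), and 8^33 mod 71 = 10.
h = q_inv·(m₁ − m₂) mod p = 84·(62 − 10) mod 89 = 7.
m = m₂ + h·q = 10 + 7·71 = 507.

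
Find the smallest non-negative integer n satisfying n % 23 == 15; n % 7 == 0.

84

Combine the congruences pairwise.
From n ≡ 15 (mod 23) write n = 15 + 23t. Substituting into n ≡ 0 (mod 7) gives 23t ≡ 6 (mod 7), and since 2⁻¹ ≡ 4 (mod 7), t ≡ 3. Hence n ≡ 15 + 23·3 = 84 (mod 161).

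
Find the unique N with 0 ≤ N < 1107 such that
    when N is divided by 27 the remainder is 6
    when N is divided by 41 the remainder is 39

Combine the congruences pairwise.
From N ≡ 6 (mod 27) write N = 6 + 27t. Substituting into N ≡ 39 (mod 41) gives 27t ≡ 33 (mod 41), and since 27⁻¹ ≡ 38 (mod 41), t ≡ 24. Hence N ≡ 6 + 27·24 = 654 (mod 1107).

654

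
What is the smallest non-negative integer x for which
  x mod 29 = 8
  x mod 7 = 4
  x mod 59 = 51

The moduli are pairwise coprime; N = 29·7·59 = 11977.
N/29 = 413; 413 ≡ 7 (mod 29); 7·25 ≡ 1, so inverse 25.
N/7 = 1711; 1711 ≡ 3 (mod 7); 3·5 ≡ 1, so inverse 5.
N/59 = 203; 203 ≡ 26 (mod 59); 26·25 ≡ 1, so inverse 25.
x ≡ 8·413·25 + 4·1711·5 + 51·203·25 = 375645.
375645 mod 11977 = 4358.

4358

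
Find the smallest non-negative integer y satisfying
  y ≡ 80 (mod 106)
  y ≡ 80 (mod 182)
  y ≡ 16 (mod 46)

202646

gcd(106, 182) = 2 and 2 | (80 − 80), so the pair is consistent; merging gives y ≡ 80 (mod 9646), where 9646 = lcm(106, 182).
gcd(9646, 46) = 2 and 2 | (16 − 80), so the pair is consistent; merging gives y ≡ 202646 (mod 221858), where 221858 = lcm(9646, 46).
The solution is unique modulo lcm(106, 182, 46) = 221858.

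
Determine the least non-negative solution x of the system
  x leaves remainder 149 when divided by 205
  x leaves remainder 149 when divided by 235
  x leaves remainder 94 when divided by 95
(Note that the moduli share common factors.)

gcd(205, 235) = 5 and 5 | (149 − 149), so the pair is consistent; merging gives x ≡ 149 (mod 9635), where 9635 = lcm(205, 235).
gcd(9635, 95) = 5 and 5 | (94 − 149), so the pair is consistent; merging gives x ≡ 9784 (mod 183065), where 183065 = lcm(9635, 95).
The solution is unique modulo lcm(205, 235, 95) = 183065.

9784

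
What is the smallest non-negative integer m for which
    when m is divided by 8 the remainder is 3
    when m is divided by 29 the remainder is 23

From m ≡ 3 (mod 8) write m = 3 + 8t. Substituting into m ≡ 23 (mod 29) gives 8t ≡ 20 (mod 29), and since 8⁻¹ ≡ 11 (mod 29), t ≡ 17. Hence m ≡ 3 + 8·17 = 139 (mod 232).

139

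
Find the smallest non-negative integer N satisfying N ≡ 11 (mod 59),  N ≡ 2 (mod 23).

1014

Combine the congruences pairwise.
From N ≡ 11 (mod 59) write N = 11 + 59t. Substituting into N ≡ 2 (mod 23) gives 59t ≡ 14 (mod 23), and since 13⁻¹ ≡ 16 (mod 23), t ≡ 17. Hence N ≡ 11 + 59·17 = 1014 (mod 1357).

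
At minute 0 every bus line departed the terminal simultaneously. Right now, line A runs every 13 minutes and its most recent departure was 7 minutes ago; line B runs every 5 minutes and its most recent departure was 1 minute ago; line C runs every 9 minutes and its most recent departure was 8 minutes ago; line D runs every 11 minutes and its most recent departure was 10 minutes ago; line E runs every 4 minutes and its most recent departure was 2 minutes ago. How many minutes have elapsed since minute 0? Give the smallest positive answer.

5246

The moduli are pairwise coprime; N = 13·5·9·11·4 = 25740.
N/13 = 1980; 1980 ≡ 4 (mod 13); 4·10 ≡ 1, so inverse 10.
N/5 = 5148; 5148 ≡ 3 (mod 5); 3·2 ≡ 1, so inverse 2.
N/9 = 2860; 2860 ≡ 7 (mod 9); 7·4 ≡ 1, so inverse 4.
N/11 = 2340; 2340 ≡ 8 (mod 11); 8·7 ≡ 1, so inverse 7.
N/4 = 6435; 6435 ≡ 3 (mod 4); 3·3 ≡ 1, so inverse 3.
t ≡ 7·1980·10 + 1·5148·2 + 8·2860·4 + 10·2340·7 + 2·6435·3 = 442826.
442826 mod 25740 = 5246.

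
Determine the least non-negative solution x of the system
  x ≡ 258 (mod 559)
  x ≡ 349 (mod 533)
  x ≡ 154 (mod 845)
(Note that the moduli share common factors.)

13674

gcd(559, 533) = 13 and 13 | (349 − 258), so the pair is consistent; merging gives x ≡ 13674 (mod 22919), where 22919 = lcm(559, 533).
gcd(22919, 845) = 13 and 13 | (154 − 13674), so the pair is consistent; merging gives x ≡ 13674 (mod 1489735), where 1489735 = lcm(22919, 845).
The solution is unique modulo lcm(559, 533, 845) = 1489735.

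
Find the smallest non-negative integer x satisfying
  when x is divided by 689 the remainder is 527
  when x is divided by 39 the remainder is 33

Combine the congruences pairwise.
gcd(689, 39) = 13 and 13 | (33 − 527), so the pair is consistent; merging gives x ≡ 1905 (mod 2067), where 2067 = lcm(689, 39).
The solution is unique modulo lcm(689, 39) = 2067.

1905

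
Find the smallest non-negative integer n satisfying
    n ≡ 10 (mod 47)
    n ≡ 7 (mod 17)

245

From n ≡ 10 (mod 47) write n = 10 + 47t. Substituting into n ≡ 7 (mod 17) gives 47t ≡ 14 (mod 17), and since 13⁻¹ ≡ 4 (mod 17), t ≡ 5. Hence n ≡ 10 + 47·5 = 245 (mod 799).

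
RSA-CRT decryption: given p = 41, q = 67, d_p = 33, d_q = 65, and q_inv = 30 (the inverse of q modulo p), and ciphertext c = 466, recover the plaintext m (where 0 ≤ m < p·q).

m₁ = c^(d_p) mod p: c ≡ 15 (mod 41), and 15^33 mod 41 = 35.
m₂ = c^(d_q) mod q: c ≡ 64 (mod 67), and 64^65 mod 67 = 22.
h = q_inv·(m₁ − m₂) mod p = 30·(35 − 22) mod 41 = 21.
m = m₂ + h·q = 22 + 21·67 = 1429.

1429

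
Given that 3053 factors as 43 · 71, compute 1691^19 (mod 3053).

783

Mod 43: 1691 ≡ 14; 14^19 ≡ 9 (mod 43).
Mod 71: 1691 ≡ 58; 58^19 ≡ 2 (mod 71).
Combine by CRT: x ≡ 9 (mod 43), x ≡ 2 (mod 71) ⇒ x ≡ 783 (mod 3053).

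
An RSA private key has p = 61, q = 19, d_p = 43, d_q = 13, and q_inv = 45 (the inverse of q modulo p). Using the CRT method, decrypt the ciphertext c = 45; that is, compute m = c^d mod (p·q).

615

m₁ = c^(d_p) mod p: c ≡ 45 (mod 61), and 45^43 mod 61 = 5.
m₂ = c^(d_q) mod q: c ≡ 7 (mod 19), and 7^13 mod 19 = 7.
h = q_inv·(m₁ − m₂) mod p = 45·(5 − 7) mod 61 = 32.
m = m₂ + h·q = 7 + 32·19 = 615.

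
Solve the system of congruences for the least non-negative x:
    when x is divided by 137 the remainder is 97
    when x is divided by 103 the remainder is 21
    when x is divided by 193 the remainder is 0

The moduli are pairwise coprime; N = 137·103·193 = 2723423.
N/137 = 19879; 19879 ≡ 14 (mod 137); 14·49 ≡ 1, so inverse 49.
N/103 = 26441; 26441 ≡ 73 (mod 103); 73·24 ≡ 1, so inverse 24.
N/193 = 14111; 14111 ≡ 22 (mod 193); 22·79 ≡ 1, so inverse 79.
x ≡ 97·19879·49 + 21·26441·24 + 0·14111·79 = 107811151.
107811151 mod 2723423 = 1597654.

1597654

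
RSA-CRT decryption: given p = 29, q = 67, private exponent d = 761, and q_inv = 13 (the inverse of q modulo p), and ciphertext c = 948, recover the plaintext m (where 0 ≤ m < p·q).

d_p = d mod (p−1) = 761 mod 28 = 5; d_q = d mod (q−1) = 35.
m₁ = c^(d_p) mod p: c ≡ 20 (mod 29), and 20^5 mod 29 = 24.
m₂ = c^(d_q) mod q: c ≡ 10 (mod 67), and 10^35 mod 67 = 33.
h = q_inv·(m₁ − m₂) mod p = 13·(24 − 33) mod 29 = 28.
m = m₂ + h·q = 33 + 28·67 = 1909.

1909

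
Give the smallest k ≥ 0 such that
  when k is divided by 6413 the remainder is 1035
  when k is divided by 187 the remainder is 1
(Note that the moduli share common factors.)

gcd(6413, 187) = 11 and 11 | (1 − 1035), so the pair is consistent; merging gives k ≡ 33100 (mod 109021), where 109021 = lcm(6413, 187).
The solution is unique modulo lcm(6413, 187) = 109021.

33100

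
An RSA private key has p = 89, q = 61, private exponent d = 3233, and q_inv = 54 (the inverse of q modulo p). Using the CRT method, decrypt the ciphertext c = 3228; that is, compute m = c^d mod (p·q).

d_p = d mod (p−1) = 3233 mod 88 = 65; d_q = d mod (q−1) = 53.
m₁ = c^(d_p) mod p: c ≡ 24 (mod 89), and 24^65 mod 89 = 6.
m₂ = c^(d_q) mod q: c ≡ 56 (mod 61), and 56^53 mod 61 = 42.
h = q_inv·(m₁ − m₂) mod p = 54·(6 − 42) mod 89 = 14.
m = m₂ + h·q = 42 + 14·61 = 896.

896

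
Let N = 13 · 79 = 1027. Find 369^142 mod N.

Mod 13: 369 ≡ 5; by Fermat, exponent reduces to 142 mod 12 = 10; 5^10 ≡ 12 (mod 13).
Mod 79: 369 ≡ 53; by Fermat, exponent reduces to 142 mod 78 = 64; 53^64 ≡ 72 (mod 79).
Combine by CRT: x ≡ 12 (mod 13), x ≡ 72 (mod 79) ⇒ x ≡ 467 (mod 1027).

467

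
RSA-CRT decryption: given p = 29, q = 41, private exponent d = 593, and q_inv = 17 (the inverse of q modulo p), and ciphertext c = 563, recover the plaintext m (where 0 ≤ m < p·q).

d_p = d mod (p−1) = 593 mod 28 = 5; d_q = d mod (q−1) = 33.
m₁ = c^(d_p) mod p: c ≡ 12 (mod 29), and 12^5 mod 29 = 12.
m₂ = c^(d_q) mod q: c ≡ 30 (mod 41), and 30^33 mod 41 = 7.
h = q_inv·(m₁ − m₂) mod p = 17·(12 − 7) mod 29 = 27.
m = m₂ + h·q = 7 + 27·41 = 1114.

1114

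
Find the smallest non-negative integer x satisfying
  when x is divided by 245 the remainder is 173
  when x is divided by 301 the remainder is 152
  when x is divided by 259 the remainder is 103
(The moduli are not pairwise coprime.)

gcd(245, 301) = 7 and 7 | (152 − 173), so the pair is consistent; merging gives x ≡ 9483 (mod 10535), where 10535 = lcm(245, 301).
gcd(10535, 259) = 7 and 7 | (103 − 9483), so the pair is consistent; merging gives x ≡ 146438 (mod 389795), where 389795 = lcm(10535, 259).
The solution is unique modulo lcm(245, 301, 259) = 389795.

146438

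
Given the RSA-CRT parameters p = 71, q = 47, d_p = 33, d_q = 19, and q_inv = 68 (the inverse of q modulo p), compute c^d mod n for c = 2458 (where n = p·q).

553

m₁ = c^(d_p) mod p: c ≡ 44 (mod 71), and 44^33 mod 71 = 56.
m₂ = c^(d_q) mod q: c ≡ 14 (mod 47), and 14^19 mod 47 = 36.
h = q_inv·(m₁ − m₂) mod p = 68·(56 − 36) mod 71 = 11.
m = m₂ + h·q = 36 + 11·47 = 553.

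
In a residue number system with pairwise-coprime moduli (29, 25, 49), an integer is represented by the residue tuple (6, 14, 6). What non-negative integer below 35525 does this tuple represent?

The moduli are pairwise coprime; N = 29·25·49 = 35525.
N/29 = 1225; 1225 ≡ 7 (mod 29); 7·25 ≡ 1, so inverse 25.
N/25 = 1421; 1421 ≡ 21 (mod 25); 21·6 ≡ 1, so inverse 6.
N/49 = 725; 725 ≡ 39 (mod 49); 39·44 ≡ 1, so inverse 44.
x ≡ 6·1225·25 + 14·1421·6 + 6·725·44 = 494514.
494514 mod 35525 = 32689.

32689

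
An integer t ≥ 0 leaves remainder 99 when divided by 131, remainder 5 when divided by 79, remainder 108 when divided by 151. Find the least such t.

The moduli are pairwise coprime; N = 131·79·151 = 1562699.
N/131 = 11929; 11929 ≡ 8 (mod 131); 8·82 ≡ 1, so inverse 82.
N/79 = 19781; 19781 ≡ 31 (mod 79); 31·51 ≡ 1, so inverse 51.
N/151 = 10349; 10349 ≡ 81 (mod 151); 81·110 ≡ 1, so inverse 110.
t ≡ 99·11929·82 + 5·19781·51 + 108·10349·110 = 224829897.
224829897 mod 1562699 = 1363940.

1363940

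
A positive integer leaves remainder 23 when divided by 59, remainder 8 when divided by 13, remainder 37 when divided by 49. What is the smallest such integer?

12826

From m ≡ 23 (mod 59) write m = 23 + 59t. Substituting into m ≡ 8 (mod 13) gives 59t ≡ 11 (mod 13), and since 7⁻¹ ≡ 2 (mod 13), t ≡ 9. Hence m ≡ 23 + 59·9 = 554 (mod 767).
From m ≡ 554 (mod 767) write m = 554 + 767t. Substituting into m ≡ 37 (mod 49) gives 767t ≡ 22 (mod 49), and since 32⁻¹ ≡ 23 (mod 49), t ≡ 16. Hence m ≡ 554 + 767·16 = 12826 (mod 37583).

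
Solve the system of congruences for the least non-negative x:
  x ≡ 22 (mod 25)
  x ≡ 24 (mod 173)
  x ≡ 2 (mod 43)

78047

The moduli are pairwise coprime; N = 25·173·43 = 185975.
N/25 = 7439; 7439 ≡ 14 (mod 25); 14·9 ≡ 1, so inverse 9.
N/173 = 1075; 1075 ≡ 37 (mod 173); 37·159 ≡ 1, so inverse 159.
N/43 = 4325; 4325 ≡ 25 (mod 43); 25·31 ≡ 1, so inverse 31.
x ≡ 22·7439·9 + 24·1075·159 + 2·4325·31 = 5843272.
5843272 mod 185975 = 78047.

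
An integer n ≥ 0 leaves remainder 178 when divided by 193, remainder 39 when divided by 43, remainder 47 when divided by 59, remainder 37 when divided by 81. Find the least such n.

The moduli are pairwise coprime; M = 193·43·59·81 = 39660921.
M/193 = 205497; 205497 ≡ 145 (mod 193); 145·4 ≡ 1, so inverse 4.
M/43 = 922347; 922347 ≡ 40 (mod 43); 40·14 ≡ 1, so inverse 14.
M/59 = 672219; 672219 ≡ 32 (mod 59); 32·24 ≡ 1, so inverse 24.
M/81 = 489641; 489641 ≡ 77 (mod 81); 77·20 ≡ 1, so inverse 20.
n ≡ 178·205497·4 + 39·922347·14 + 47·672219·24 + 37·489641·20 = 1770512698.
1770512698 mod 39660921 = 25432174.

25432174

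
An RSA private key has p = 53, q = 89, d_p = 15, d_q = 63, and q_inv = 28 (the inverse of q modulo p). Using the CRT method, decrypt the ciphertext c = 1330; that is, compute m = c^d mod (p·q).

m₁ = c^(d_p) mod p: c ≡ 5 (mod 53), and 5^15 mod 53 = 45.
m₂ = c^(d_q) mod q: c ≡ 84 (mod 89), and 84^63 mod 89 = 47.
h = q_inv·(m₁ − m₂) mod p = 28·(45 − 47) mod 53 = 50.
m = m₂ + h·q = 47 + 50·89 = 4497.

4497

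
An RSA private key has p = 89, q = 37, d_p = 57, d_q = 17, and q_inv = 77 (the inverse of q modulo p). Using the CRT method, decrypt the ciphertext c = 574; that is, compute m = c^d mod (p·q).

1848

m₁ = c^(d_p) mod p: c ≡ 40 (mod 89), and 40^57 mod 89 = 68.
m₂ = c^(d_q) mod q: c ≡ 19 (mod 37), and 19^17 mod 37 = 35.
h = q_inv·(m₁ − m₂) mod p = 77·(68 − 35) mod 89 = 49.
m = m₂ + h·q = 35 + 49·37 = 1848.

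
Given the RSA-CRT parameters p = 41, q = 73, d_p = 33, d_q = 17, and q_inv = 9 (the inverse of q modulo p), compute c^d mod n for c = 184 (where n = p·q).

1143

m₁ = c^(d_p) mod p: c ≡ 20 (mod 41), and 20^33 mod 41 = 36.
m₂ = c^(d_q) mod q: c ≡ 38 (mod 73), and 38^17 mod 73 = 48.
h = q_inv·(m₁ − m₂) mod p = 9·(36 − 48) mod 41 = 15.
m = m₂ + h·q = 48 + 15·73 = 1143.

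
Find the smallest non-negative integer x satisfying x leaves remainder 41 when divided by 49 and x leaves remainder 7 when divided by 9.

286

From x ≡ 41 (mod 49) write x = 41 + 49t. Substituting into x ≡ 7 (mod 9) gives 49t ≡ 2 (mod 9), and since 4⁻¹ ≡ 7 (mod 9), t ≡ 5. Hence x ≡ 41 + 49·5 = 286 (mod 441).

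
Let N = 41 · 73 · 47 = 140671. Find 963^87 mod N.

Mod 41: 963 ≡ 20; by Fermat, exponent reduces to 87 mod 40 = 7; 20^7 ≡ 8 (mod 41).
Mod 73: 963 ≡ 14; by Fermat, exponent reduces to 87 mod 72 = 15; 14^15 ≡ 21 (mod 73).
Mod 47: 963 ≡ 23; by Fermat, exponent reduces to 87 mod 46 = 41; 23^41 ≡ 15 (mod 47).
Combine by CRT: x ≡ 8 (mod 41), x ≡ 21 (mod 73), x ≡ 15 (mod 47) ⇒ x ≡ 117186 (mod 140671).

117186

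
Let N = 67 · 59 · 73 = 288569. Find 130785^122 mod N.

Mod 67: 130785 ≡ 1; by Fermat, exponent reduces to 122 mod 66 = 56; 1^56 ≡ 1 (mod 67).
Mod 59: 130785 ≡ 41; by Fermat, exponent reduces to 122 mod 58 = 6; 41^6 ≡ 22 (mod 59).
Mod 73: 130785 ≡ 42; by Fermat, exponent reduces to 122 mod 72 = 50; 42^50 ≡ 23 (mod 73).
Combine by CRT: x ≡ 1 (mod 67), x ≡ 22 (mod 59), x ≡ 23 (mod 73) ⇒ x ≡ 135073 (mod 288569).

135073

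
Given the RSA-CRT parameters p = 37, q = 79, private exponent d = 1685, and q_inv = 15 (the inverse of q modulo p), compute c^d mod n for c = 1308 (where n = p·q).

d_p = d mod (p−1) = 1685 mod 36 = 29; d_q = d mod (q−1) = 47.
m₁ = c^(d_p) mod p: c ≡ 13 (mod 37), and 13^29 mod 37 = 22.
m₂ = c^(d_q) mod q: c ≡ 44 (mod 79), and 44^47 mod 79 = 5.
h = q_inv·(m₁ − m₂) mod p = 15·(22 − 5) mod 37 = 33.
m = m₂ + h·q = 5 + 33·79 = 2612.

2612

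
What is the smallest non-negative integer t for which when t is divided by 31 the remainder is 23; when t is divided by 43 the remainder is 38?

From t ≡ 23 (mod 31) write t = 23 + 31s. Substituting into t ≡ 38 (mod 43) gives 31s ≡ 15 (mod 43), and since 31⁻¹ ≡ 25 (mod 43), s ≡ 31. Hence t ≡ 23 + 31·31 = 984 (mod 1333).

984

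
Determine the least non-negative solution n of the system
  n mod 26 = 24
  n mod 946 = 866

12218

gcd(26, 946) = 2 and 2 | (866 − 24), so the pair is consistent; merging gives n ≡ 12218 (mod 12298), where 12298 = lcm(26, 946).
The solution is unique modulo lcm(26, 946) = 12298.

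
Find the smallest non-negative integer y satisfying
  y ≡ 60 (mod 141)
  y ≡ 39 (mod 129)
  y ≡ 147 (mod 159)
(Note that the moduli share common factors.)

165030

gcd(141, 129) = 3 and 3 | (39 − 60), so the pair is consistent; merging gives y ≡ 1329 (mod 6063), where 6063 = lcm(141, 129).
gcd(6063, 159) = 3 and 3 | (147 − 1329), so the pair is consistent; merging gives y ≡ 165030 (mod 321339), where 321339 = lcm(6063, 159).
The solution is unique modulo lcm(141, 129, 159) = 321339.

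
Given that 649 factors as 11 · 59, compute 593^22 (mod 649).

Mod 11: 593 ≡ 10; by Fermat, exponent reduces to 22 mod 10 = 2; 10^2 ≡ 1 (mod 11).
Mod 59: 593 ≡ 3; 3^22 ≡ 15 (mod 59).
Combine by CRT: x ≡ 1 (mod 11), x ≡ 15 (mod 59) ⇒ x ≡ 133 (mod 649).

133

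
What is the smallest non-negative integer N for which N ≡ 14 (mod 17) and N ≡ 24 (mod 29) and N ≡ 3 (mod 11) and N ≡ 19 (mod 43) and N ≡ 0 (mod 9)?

889947

Combine the congruences pairwise.
From N ≡ 14 (mod 17) write N = 14 + 17t. Substituting into N ≡ 24 (mod 29) gives 17t ≡ 10 (mod 29), and since 17⁻¹ ≡ 12 (mod 29), t ≡ 4. Hence N ≡ 14 + 17·4 = 82 (mod 493).
From N ≡ 82 (mod 493) write N = 82 + 493t. Substituting into N ≡ 3 (mod 11) gives 493t ≡ 9 (mod 11), and since 9⁻¹ ≡ 5 (mod 11), t ≡ 1. Hence N ≡ 82 + 493·1 = 575 (mod 5423).
From N ≡ 575 (mod 5423) write N = 575 + 5423t. Substituting into N ≡ 19 (mod 43) gives 5423t ≡ 3 (mod 43), and since 5⁻¹ ≡ 26 (mod 43), t ≡ 35. Hence N ≡ 575 + 5423·35 = 190380 (mod 233189).
From N ≡ 190380 (mod 233189) write N = 190380 + 233189t. Substituting into N ≡ 0 (mod 9) gives 233189t ≡ 6 (mod 9), and since 8⁻¹ ≡ 8 (mod 9), t ≡ 3. Hence N ≡ 190380 + 233189·3 = 889947 (mod 2098701).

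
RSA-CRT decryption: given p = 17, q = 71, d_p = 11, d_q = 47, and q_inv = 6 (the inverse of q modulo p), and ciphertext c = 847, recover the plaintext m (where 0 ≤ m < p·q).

401

m₁ = c^(d_p) mod p: c ≡ 14 (mod 17), and 14^11 mod 17 = 10.
m₂ = c^(d_q) mod q: c ≡ 66 (mod 71), and 66^47 mod 71 = 46.
h = q_inv·(m₁ − m₂) mod p = 6·(10 − 46) mod 17 = 5.
m = m₂ + h·q = 46 + 5·71 = 401.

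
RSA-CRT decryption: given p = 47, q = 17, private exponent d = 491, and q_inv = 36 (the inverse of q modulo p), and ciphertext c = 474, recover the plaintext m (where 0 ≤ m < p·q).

723

d_p = d mod (p−1) = 491 mod 46 = 31; d_q = d mod (q−1) = 11.
m₁ = c^(d_p) mod p: c ≡ 4 (mod 47), and 4^31 mod 47 = 18.
m₂ = c^(d_q) mod q: c ≡ 15 (mod 17), and 15^11 mod 17 = 9.
h = q_inv·(m₁ − m₂) mod p = 36·(18 − 9) mod 47 = 42.
m = m₂ + h·q = 9 + 42·17 = 723.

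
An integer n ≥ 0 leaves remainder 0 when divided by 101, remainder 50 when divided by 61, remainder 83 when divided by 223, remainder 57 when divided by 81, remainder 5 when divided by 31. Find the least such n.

The moduli are pairwise coprime; M = 101·61·223·81·31 = 3449870433.
M/101 = 34157133; 34157133 ≡ 44 (mod 101); 44·62 ≡ 1, so inverse 62.
M/61 = 56555253; 56555253 ≡ 18 (mod 61); 18·17 ≡ 1, so inverse 17.
M/223 = 15470271; 15470271 ≡ 92 (mod 223); 92·80 ≡ 1, so inverse 80.
M/81 = 42590993; 42590993 ≡ 59 (mod 81); 59·11 ≡ 1, so inverse 11.
M/31 = 111286143; 111286143 ≡ 18 (mod 31); 18·19 ≡ 1, so inverse 19.
n ≡ 0·34157133·62 + 50·56555253·17 + 83·15470271·80 + 57·42590993·11 + 5·111286143·19 = 188071300686.
188071300686 mod 3449870433 = 1778297304.

1778297304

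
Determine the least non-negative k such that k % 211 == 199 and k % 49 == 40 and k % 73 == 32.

653455

Combine the congruences pairwise.
From k ≡ 199 (mod 211) write k = 199 + 211t. Substituting into k ≡ 40 (mod 49) gives 211t ≡ 37 (mod 49), and since 15⁻¹ ≡ 36 (mod 49), t ≡ 9. Hence k ≡ 199 + 211·9 = 2098 (mod 10339).
From k ≡ 2098 (mod 10339) write k = 2098 + 10339t. Substituting into k ≡ 32 (mod 73) gives 10339t ≡ 51 (mod 73), and since 46⁻¹ ≡ 27 (mod 73), t ≡ 63. Hence k ≡ 2098 + 10339·63 = 653455 (mod 754747).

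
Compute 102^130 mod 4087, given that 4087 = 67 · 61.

Mod 67: 102 ≡ 35; by Fermat, exponent reduces to 130 mod 66 = 64; 35^64 ≡ 60 (mod 67).
Mod 61: 102 ≡ 41; by Fermat, exponent reduces to 130 mod 60 = 10; 41^10 ≡ 1 (mod 61).
Combine by CRT: x ≡ 60 (mod 67), x ≡ 1 (mod 61) ⇒ x ≡ 2807 (mod 4087).

2807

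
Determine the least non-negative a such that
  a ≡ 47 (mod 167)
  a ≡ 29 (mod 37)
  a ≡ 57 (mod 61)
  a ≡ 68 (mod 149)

From a ≡ 47 (mod 167) write a = 47 + 167t. Substituting into a ≡ 29 (mod 37) gives 167t ≡ 19 (mod 37), and since 19⁻¹ ≡ 2 (mod 37), t ≡ 1. Hence a ≡ 47 + 167·1 = 214 (mod 6179).
From a ≡ 214 (mod 6179) write a = 214 + 6179t. Substituting into a ≡ 57 (mod 61) gives 6179t ≡ 26 (mod 61), and since 18⁻¹ ≡ 17 (mod 61), t ≡ 15. Hence a ≡ 214 + 6179·15 = 92899 (mod 376919).
From a ≡ 92899 (mod 376919) write a = 92899 + 376919t. Substituting into a ≡ 68 (mod 149) gives 376919t ≡ 145 (mod 149), and since 98⁻¹ ≡ 111 (mod 149), t ≡ 3. Hence a ≡ 92899 + 376919·3 = 1223656 (mod 56160931).

1223656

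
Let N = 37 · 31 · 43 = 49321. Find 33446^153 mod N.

43962

Mod 37: 33446 ≡ 35; by Fermat, exponent reduces to 153 mod 36 = 9; 35^9 ≡ 6 (mod 37).
Mod 31: 33446 ≡ 28; by Fermat, exponent reduces to 153 mod 30 = 3; 28^3 ≡ 4 (mod 31).
Mod 43: 33446 ≡ 35; by Fermat, exponent reduces to 153 mod 42 = 27; 35^27 ≡ 16 (mod 43).
Combine by CRT: x ≡ 6 (mod 37), x ≡ 4 (mod 31), x ≡ 16 (mod 43) ⇒ x ≡ 43962 (mod 49321).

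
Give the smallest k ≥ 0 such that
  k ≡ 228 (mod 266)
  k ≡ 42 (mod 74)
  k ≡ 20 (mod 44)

212496

gcd(266, 74) = 2 and 2 | (42 − 228), so the pair is consistent; merging gives k ≡ 5814 (mod 9842), where 9842 = lcm(266, 74).
gcd(9842, 44) = 2 and 2 | (20 − 5814), so the pair is consistent; merging gives k ≡ 212496 (mod 216524), where 216524 = lcm(9842, 44).
The solution is unique modulo lcm(266, 74, 44) = 216524.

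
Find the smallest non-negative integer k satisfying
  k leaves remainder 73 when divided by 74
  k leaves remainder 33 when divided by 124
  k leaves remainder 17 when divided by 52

39589

gcd(74, 124) = 2 and 2 | (33 − 73), so the pair is consistent; merging gives k ≡ 2885 (mod 4588), where 4588 = lcm(74, 124).
gcd(4588, 52) = 4 and 4 | (17 − 2885), so the pair is consistent; merging gives k ≡ 39589 (mod 59644), where 59644 = lcm(4588, 52).
The solution is unique modulo lcm(74, 124, 52) = 59644.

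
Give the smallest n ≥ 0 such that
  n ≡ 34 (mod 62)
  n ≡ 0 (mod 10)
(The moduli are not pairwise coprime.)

220

gcd(62, 10) = 2 and 2 | (0 − 34), so the pair is consistent; merging gives n ≡ 220 (mod 310), where 310 = lcm(62, 10).
The solution is unique modulo lcm(62, 10) = 310.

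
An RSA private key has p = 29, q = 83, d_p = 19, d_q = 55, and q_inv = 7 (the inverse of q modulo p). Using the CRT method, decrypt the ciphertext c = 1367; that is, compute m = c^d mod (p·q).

96

m₁ = c^(d_p) mod p: c ≡ 4 (mod 29), and 4^19 mod 29 = 9.
m₂ = c^(d_q) mod q: c ≡ 39 (mod 83), and 39^55 mod 83 = 13.
h = q_inv·(m₁ − m₂) mod p = 7·(9 − 13) mod 29 = 1.
m = m₂ + h·q = 13 + 1·83 = 96.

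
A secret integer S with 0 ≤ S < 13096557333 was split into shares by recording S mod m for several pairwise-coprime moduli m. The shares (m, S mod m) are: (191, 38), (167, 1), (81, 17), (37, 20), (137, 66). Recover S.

3960473471

The moduli are pairwise coprime; N = 191·167·81·37·137 = 13096557333.
N/191 = 68568363; 68568363 ≡ 127 (mod 191); 127·188 ≡ 1, so inverse 188.
N/167 = 78422499; 78422499 ≡ 134 (mod 167); 134·86 ≡ 1, so inverse 86.
N/81 = 161685893; 161685893 ≡ 11 (mod 81); 11·59 ≡ 1, so inverse 59.
N/37 = 353961009; 353961009 ≡ 28 (mod 37); 28·4 ≡ 1, so inverse 4.
N/137 = 95595309; 95595309 ≡ 134 (mod 137); 134·91 ≡ 1, so inverse 91.
S ≡ 38·68568363·188 + 1·78422499·86 + 17·161685893·59 + 20·353961009·4 + 66·95595309·91 = 1261229977439.
1261229977439 mod 13096557333 = 3960473471.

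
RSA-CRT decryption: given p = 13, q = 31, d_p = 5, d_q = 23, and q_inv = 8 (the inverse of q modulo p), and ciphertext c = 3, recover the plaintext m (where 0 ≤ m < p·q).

m₁ = c^(d_p) mod p: c ≡ 3 (mod 13), and 3^5 mod 13 = 9.
m₂ = c^(d_q) mod q: c ≡ 3 (mod 31), and 3^23 mod 31 = 11.
h = q_inv·(m₁ − m₂) mod p = 8·(9 − 11) mod 13 = 10.
m = m₂ + h·q = 11 + 10·31 = 321.

321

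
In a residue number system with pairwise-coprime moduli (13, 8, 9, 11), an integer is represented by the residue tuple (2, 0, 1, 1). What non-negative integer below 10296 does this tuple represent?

From x ≡ 2 (mod 13) write x = 2 + 13t. Substituting into x ≡ 0 (mod 8) gives 13t ≡ 6 (mod 8), and since 5⁻¹ ≡ 5 (mod 8), t ≡ 6. Hence x ≡ 2 + 13·6 = 80 (mod 104).
From x ≡ 80 (mod 104) write x = 80 + 104t. Substituting into x ≡ 1 (mod 9) gives 104t ≡ 2 (mod 9), and since 5⁻¹ ≡ 2 (mod 9), t ≡ 4. Hence x ≡ 80 + 104·4 = 496 (mod 936).
From x ≡ 496 (mod 936) write x = 496 + 936t. Substituting into x ≡ 1 (mod 11) gives 936t ≡ 0 (mod 11), and since 1⁻¹ ≡ 1 (mod 11), t ≡ 0. Hence x ≡ 496 + 936·0 = 496 (mod 10296).

496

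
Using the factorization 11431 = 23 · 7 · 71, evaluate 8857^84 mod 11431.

Mod 23: 8857 ≡ 2; by Fermat, exponent reduces to 84 mod 22 = 18; 2^18 ≡ 13 (mod 23).
Mod 7: 8857 ≡ 2; since 6 | 84, by Fermat 2^84 ≡ 1 (mod 7).
Mod 71: 8857 ≡ 53; by Fermat, exponent reduces to 84 mod 70 = 14; 53^14 ≡ 57 (mod 71).
Combine by CRT: x ≡ 13 (mod 23), x ≡ 1 (mod 7), x ≡ 57 (mod 71) ⇒ x ≡ 5027 (mod 11431).

5027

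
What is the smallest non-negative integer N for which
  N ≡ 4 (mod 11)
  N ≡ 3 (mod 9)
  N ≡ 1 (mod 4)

345

The moduli are pairwise coprime; M = 11·9·4 = 396.
M/11 = 36; 36 ≡ 3 (mod 11); 3·4 ≡ 1, so inverse 4.
M/9 = 44; 44 ≡ 8 (mod 9); 8·8 ≡ 1, so inverse 8.
M/4 = 99; 99 ≡ 3 (mod 4); 3·3 ≡ 1, so inverse 3.
N ≡ 4·36·4 + 3·44·8 + 1·99·3 = 1929.
1929 mod 396 = 345.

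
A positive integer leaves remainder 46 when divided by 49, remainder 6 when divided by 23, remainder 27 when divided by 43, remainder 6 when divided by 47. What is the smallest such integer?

1003174

From x ≡ 46 (mod 49) write x = 46 + 49t. Substituting into x ≡ 6 (mod 23) gives 49t ≡ 6 (mod 23), and since 3⁻¹ ≡ 8 (mod 23), t ≡ 2. Hence x ≡ 46 + 49·2 = 144 (mod 1127).
From x ≡ 144 (mod 1127) write x = 144 + 1127t. Substituting into x ≡ 27 (mod 43) gives 1127t ≡ 12 (mod 43), and since 9⁻¹ ≡ 24 (mod 43), t ≡ 30. Hence x ≡ 144 + 1127·30 = 33954 (mod 48461).
From x ≡ 33954 (mod 48461) write x = 33954 + 48461t. Substituting into x ≡ 6 (mod 47) gives 48461t ≡ 33 (mod 47), and since 4⁻¹ ≡ 12 (mod 47), t ≡ 20. Hence x ≡ 33954 + 48461·20 = 1003174 (mod 2277667).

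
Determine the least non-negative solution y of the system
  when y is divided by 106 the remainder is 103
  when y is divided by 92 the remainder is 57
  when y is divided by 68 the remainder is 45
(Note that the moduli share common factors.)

Combine the congruences pairwise.
gcd(106, 92) = 2 and 2 | (57 − 103), so the pair is consistent; merging gives y ≡ 2541 (mod 4876), where 4876 = lcm(106, 92).
gcd(4876, 68) = 4 and 4 | (45 − 2541), so the pair is consistent; merging gives y ≡ 80557 (mod 82892), where 82892 = lcm(4876, 68).
The solution is unique modulo lcm(106, 92, 68) = 82892.

80557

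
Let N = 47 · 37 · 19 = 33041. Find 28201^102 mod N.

23172

Mod 47: 28201 ≡ 1; by Fermat, exponent reduces to 102 mod 46 = 10; 1^10 ≡ 1 (mod 47).
Mod 37: 28201 ≡ 7; by Fermat, exponent reduces to 102 mod 36 = 30; 7^30 ≡ 10 (mod 37).
Mod 19: 28201 ≡ 5; by Fermat, exponent reduces to 102 mod 18 = 12; 5^12 ≡ 11 (mod 19).
Combine by CRT: x ≡ 1 (mod 47), x ≡ 10 (mod 37), x ≡ 11 (mod 19) ⇒ x ≡ 23172 (mod 33041).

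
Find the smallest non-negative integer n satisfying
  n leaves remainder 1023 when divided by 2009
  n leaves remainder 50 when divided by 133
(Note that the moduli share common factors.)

Combine the congruences pairwise.
gcd(2009, 133) = 7 and 7 | (50 − 1023), so the pair is consistent; merging gives n ≡ 33167 (mod 38171), where 38171 = lcm(2009, 133).
The solution is unique modulo lcm(2009, 133) = 38171.

33167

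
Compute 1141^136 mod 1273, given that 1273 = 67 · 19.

Mod 67: 1141 ≡ 2; by Fermat, exponent reduces to 136 mod 66 = 4; 2^4 ≡ 16 (mod 67).
Mod 19: 1141 ≡ 1; by Fermat, exponent reduces to 136 mod 18 = 10; 1^10 ≡ 1 (mod 19).
Combine by CRT: x ≡ 16 (mod 67), x ≡ 1 (mod 19) ⇒ x ≡ 552 (mod 1273).

552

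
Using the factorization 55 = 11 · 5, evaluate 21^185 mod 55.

21

Mod 11: 21 ≡ 10; by Fermat, exponent reduces to 185 mod 10 = 5; 10^5 ≡ 10 (mod 11).
Mod 5: 21 ≡ 1; by Fermat, exponent reduces to 185 mod 4 = 1; 1^1 ≡ 1 (mod 5).
Combine by CRT: x ≡ 10 (mod 11), x ≡ 1 (mod 5) ⇒ x ≡ 21 (mod 55).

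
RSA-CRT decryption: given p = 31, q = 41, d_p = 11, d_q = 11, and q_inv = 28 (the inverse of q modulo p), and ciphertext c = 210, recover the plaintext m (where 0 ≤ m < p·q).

569

m₁ = c^(d_p) mod p: c ≡ 24 (mod 31), and 24^11 mod 31 = 11.
m₂ = c^(d_q) mod q: c ≡ 5 (mod 41), and 5^11 mod 41 = 36.
h = q_inv·(m₁ − m₂) mod p = 28·(11 − 36) mod 31 = 13.
m = m₂ + h·q = 36 + 13·41 = 569.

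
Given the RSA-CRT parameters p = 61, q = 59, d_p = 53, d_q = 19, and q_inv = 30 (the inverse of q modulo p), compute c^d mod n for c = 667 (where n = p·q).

m₁ = c^(d_p) mod p: c ≡ 57 (mod 61), and 57^53 mod 61 = 22.
m₂ = c^(d_q) mod q: c ≡ 18 (mod 59), and 18^19 mod 59 = 32.
h = q_inv·(m₁ − m₂) mod p = 30·(22 − 32) mod 61 = 5.
m = m₂ + h·q = 32 + 5·59 = 327.

327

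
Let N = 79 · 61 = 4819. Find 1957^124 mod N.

Mod 79: 1957 ≡ 61; by Fermat, exponent reduces to 124 mod 78 = 46; 61^46 ≡ 52 (mod 79).
Mod 61: 1957 ≡ 5; by Fermat, exponent reduces to 124 mod 60 = 4; 5^4 ≡ 15 (mod 61).
Combine by CRT: x ≡ 52 (mod 79), x ≡ 15 (mod 61) ⇒ x ≡ 3370 (mod 4819).

3370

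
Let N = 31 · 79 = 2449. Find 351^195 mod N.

1737

Mod 31: 351 ≡ 10; by Fermat, exponent reduces to 195 mod 30 = 15; 10^15 ≡ 1 (mod 31).
Mod 79: 351 ≡ 35; by Fermat, exponent reduces to 195 mod 78 = 39; 35^39 ≡ 78 (mod 79).
Combine by CRT: x ≡ 1 (mod 31), x ≡ 78 (mod 79) ⇒ x ≡ 1737 (mod 2449).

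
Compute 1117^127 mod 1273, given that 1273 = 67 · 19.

243

Mod 67: 1117 ≡ 45; by Fermat, exponent reduces to 127 mod 66 = 61; 45^61 ≡ 42 (mod 67).
Mod 19: 1117 ≡ 15; by Fermat, exponent reduces to 127 mod 18 = 1; 15^1 ≡ 15 (mod 19).
Combine by CRT: x ≡ 42 (mod 67), x ≡ 15 (mod 19) ⇒ x ≡ 243 (mod 1273).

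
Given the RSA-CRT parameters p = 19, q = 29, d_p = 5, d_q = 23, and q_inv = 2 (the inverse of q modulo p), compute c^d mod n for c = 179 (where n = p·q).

m₁ = c^(d_p) mod p: c ≡ 8 (mod 19), and 8^5 mod 19 = 12.
m₂ = c^(d_q) mod q: c ≡ 5 (mod 29), and 5^23 mod 29 = 4.
h = q_inv·(m₁ − m₂) mod p = 2·(12 − 4) mod 19 = 16.
m = m₂ + h·q = 4 + 16·29 = 468.

468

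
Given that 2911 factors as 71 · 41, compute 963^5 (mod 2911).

2451

Mod 71: 963 ≡ 40; 40^5 ≡ 37 (mod 71).
Mod 41: 963 ≡ 20; 20^5 ≡ 32 (mod 41).
Combine by CRT: x ≡ 37 (mod 71), x ≡ 32 (mod 41) ⇒ x ≡ 2451 (mod 2911).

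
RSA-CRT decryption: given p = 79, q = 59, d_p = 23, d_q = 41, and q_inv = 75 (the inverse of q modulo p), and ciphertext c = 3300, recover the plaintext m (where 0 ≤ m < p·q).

m₁ = c^(d_p) mod p: c ≡ 61 (mod 79), and 61^23 mod 79 = 17.
m₂ = c^(d_q) mod q: c ≡ 55 (mod 59), and 55^41 mod 59 = 24.
h = q_inv·(m₁ − m₂) mod p = 75·(17 − 24) mod 79 = 28.
m = m₂ + h·q = 24 + 28·59 = 1676.

1676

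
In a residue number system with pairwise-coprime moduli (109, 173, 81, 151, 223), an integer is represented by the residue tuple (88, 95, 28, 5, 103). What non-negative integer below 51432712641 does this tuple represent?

From x ≡ 88 (mod 109) write x = 88 + 109t. Substituting into x ≡ 95 (mod 173) gives 109t ≡ 7 (mod 173), and since 109⁻¹ ≡ 100 (mod 173), t ≡ 8. Hence x ≡ 88 + 109·8 = 960 (mod 18857).
From x ≡ 960 (mod 18857) write x = 960 + 18857t. Substituting into x ≡ 28 (mod 81) gives 18857t ≡ 40 (mod 81), and since 65⁻¹ ≡ 5 (mod 81), t ≡ 38. Hence x ≡ 960 + 18857·38 = 717526 (mod 1527417).
From x ≡ 717526 (mod 1527417) write x = 717526 + 1527417t. Substituting into x ≡ 5 (mod 151) gives 1527417t ≡ 31 (mod 151), and since 52⁻¹ ≡ 61 (mod 151), t ≡ 79. Hence x ≡ 717526 + 1527417·79 = 121383469 (mod 230639967).
From x ≡ 121383469 (mod 230639967) write x = 121383469 + 230639967t. Substituting into x ≡ 103 (mod 223) gives 230639967t ≡ 217 (mod 223), and since 210⁻¹ ≡ 120 (mod 223), t ≡ 172. Hence x ≡ 121383469 + 230639967·172 = 39791457793 (mod 51432712641).

39791457793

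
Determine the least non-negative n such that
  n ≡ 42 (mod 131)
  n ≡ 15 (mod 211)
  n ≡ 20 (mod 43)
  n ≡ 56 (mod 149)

From n ≡ 42 (mod 131) write n = 42 + 131t. Substituting into n ≡ 15 (mod 211) gives 131t ≡ 184 (mod 211), and since 131⁻¹ ≡ 29 (mod 211), t ≡ 61. Hence n ≡ 42 + 131·61 = 8033 (mod 27641).
From n ≡ 8033 (mod 27641) write n = 8033 + 27641t. Substituting into n ≡ 20 (mod 43) gives 27641t ≡ 28 (mod 43), and since 35⁻¹ ≡ 16 (mod 43), t ≡ 18. Hence n ≡ 8033 + 27641·18 = 505571 (mod 1188563).
From n ≡ 505571 (mod 1188563) write n = 505571 + 1188563t. Substituting into n ≡ 56 (mod 149) gives 1188563t ≡ 42 (mod 149), and since 139⁻¹ ≡ 134 (mod 149), t ≡ 115. Hence n ≡ 505571 + 1188563·115 = 137190316 (mod 177095887).

137190316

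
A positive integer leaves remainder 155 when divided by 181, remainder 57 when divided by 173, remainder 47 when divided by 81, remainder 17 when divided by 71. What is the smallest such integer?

The moduli are pairwise coprime; N = 181·173·81·71 = 180081063.
N/181 = 994923; 994923 ≡ 147 (mod 181); 147·165 ≡ 1, so inverse 165.
N/173 = 1040931; 1040931 ≡ 163 (mod 173); 163·121 ≡ 1, so inverse 121.
N/81 = 2223223; 2223223 ≡ 16 (mod 81); 16·76 ≡ 1, so inverse 76.
N/71 = 2536353; 2536353 ≡ 20 (mod 71); 20·32 ≡ 1, so inverse 32.
m ≡ 155·994923·165 + 57·1040931·121 + 47·2223223·76 + 17·2536353·32 = 41945585420.
41945585420 mod 180081063 = 166778804.

166778804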